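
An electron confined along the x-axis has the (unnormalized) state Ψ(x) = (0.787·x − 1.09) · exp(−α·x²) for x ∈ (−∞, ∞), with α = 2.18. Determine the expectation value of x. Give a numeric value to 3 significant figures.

-0.156

⟨x⟩ = ∫ x·|Ψ|² dx / ∫|Ψ|² dx (integrals over the domain).
Expand each integrand as polynomial × e^(−2αx²) and use ∫x^(2j)·e^(−2αx²) dx = (2j−1)!!/(4α)^j · √(π/(2α)), odd powers → 0; here √(π/(2α)) = 0.84885.
State is unnormalized: ∫|Ψ|² dx = 1.0688, and ∫Ψ*·x·Ψ dx = -0.16701, so ⟨x⟩ = -0.16701 / 1.0688.
⟨x⟩ = -0.15626.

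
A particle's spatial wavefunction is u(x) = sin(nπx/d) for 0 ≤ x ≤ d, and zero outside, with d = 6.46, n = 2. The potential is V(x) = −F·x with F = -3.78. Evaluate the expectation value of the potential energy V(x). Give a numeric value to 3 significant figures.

⟨V⟩ = ∫ V(x)·|u|² dx / ∫|u|² dx.
With sin²θ = (1 − cos2θ)/2 on 0 ≤ x ≤ d: ∫sin²(nπx/d) dx = d/2, ∫x·sin²(nπx/d) dx = d²/4, ∫x²·sin²(nπx/d) dx = d³·(1/6 − 1/(4n²π²)); higher powers xᵏ the same way, integrating xᵏ·cos(2nπx/d) by parts.
State is unnormalized: ∫|u|² dx = 3.2300, and ∫u*·V(x)·u dx = 39.436, so ⟨V⟩ = 39.436 / 3.2300.
⟨V⟩ = 12.209.

12.2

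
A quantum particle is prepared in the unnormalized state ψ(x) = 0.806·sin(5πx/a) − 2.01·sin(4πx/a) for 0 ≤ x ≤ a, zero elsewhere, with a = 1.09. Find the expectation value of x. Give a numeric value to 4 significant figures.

0.6957

⟨x⟩ = ∫ x·|ψ|² dx / ∫|ψ|² dx (integrals over the domain).
On 0 ≤ x ≤ a (j ≠ l): ∫sin²(jπx/a) dx = a/2, ∫sin(jπx/a)·sin(lπx/a) dx = 0; diagonal moments ∫x·sin²(jπx/a) dx = a²/4, ∫x²·sin²(jπx/a) dx = a³·(1/6 − 1/(4j²π²)); cross terms ∫x·sin(jπx/a)·sin(lπx/a) dx = 0 for j + l even and −4jla²/(π²(j² − l²)²) for j + l odd, ∫x²·sin(jπx/a)·sin(lπx/a) dx = (−1)^(j+l)·4jla³/(π²(j² − l²)²); higher powers the same way via product-to-sum and parts.
State is unnormalized: ∫|ψ|² dx = 2.5559, and ∫ψ*·x·ψ dx = 1.7782, so ⟨x⟩ = 1.7782 / 2.5559.
⟨x⟩ = 0.69572.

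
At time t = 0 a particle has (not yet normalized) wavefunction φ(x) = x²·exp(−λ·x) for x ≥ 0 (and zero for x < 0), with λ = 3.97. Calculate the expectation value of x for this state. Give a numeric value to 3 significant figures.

⟨x⟩ = ∫ x·|φ|² dx / ∫|φ|² dx (integrals over the domain).
Every integrand reduces to terms xʲ·e^(−2λx) on [0, ∞); use ∫₀^∞ xʲ·e^(−2λx) dx = j!/(2λ)^(j+1).
State is unnormalized: ∫|φ|² dx = 0.00076052, and ∫φ*·x·φ dx = 0.00047891, so ⟨x⟩ = 0.00047891 / 0.00076052.
⟨x⟩ = 0.62972.

0.630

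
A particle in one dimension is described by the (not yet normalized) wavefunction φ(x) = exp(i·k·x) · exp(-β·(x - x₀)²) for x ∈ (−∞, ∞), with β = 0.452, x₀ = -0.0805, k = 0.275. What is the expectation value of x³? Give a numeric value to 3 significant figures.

⟨x³⟩ = ∫ x³·|φ|² dx / ∫|φ|² dx (integrals over the domain).
Gaussian moments (u = x − x₀): ∫u^(2j)·e^(−2βu²) du = (2j−1)!!/(4β)^j · √(π/(2β)), odd powers integrate to 0; here √(π/(2β)) = 1.8642.
State is unnormalized: ∫|φ|² dx = 1.8642, and ∫φ*·x³·φ dx = -0.24998, so ⟨x³⟩ = -0.24998 / 1.8642.
⟨x³⟩ = -0.13409.

-0.134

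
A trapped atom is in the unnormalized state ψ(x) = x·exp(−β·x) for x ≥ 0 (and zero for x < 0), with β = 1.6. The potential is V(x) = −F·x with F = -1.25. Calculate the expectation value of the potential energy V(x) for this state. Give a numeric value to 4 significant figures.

1.172

⟨V⟩ = ∫ V(x)·|ψ|² dx / ∫|ψ|² dx.
Every integrand reduces to terms xʲ·e^(−2βx) on [0, ∞); use ∫₀^∞ xʲ·e^(−2βx) dx = j!/(2β)^(j+1).
State is unnormalized: ∫|ψ|² dx = 0.061035, and ∫ψ*·V(x)·ψ dx = 0.071526, so ⟨V⟩ = 0.071526 / 0.061035.
⟨V⟩ = 1.1719.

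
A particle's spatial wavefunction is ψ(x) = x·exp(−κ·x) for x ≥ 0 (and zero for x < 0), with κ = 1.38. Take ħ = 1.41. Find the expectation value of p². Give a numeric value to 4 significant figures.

3.786

p² ψ = −ħ² d²ψ/dx²; ⟨p²⟩ = −ħ² ∫ ψ*·ψ'' dx / ∫|ψ|² dx.
Differentiate x·exp(−κ·x) with the product rule; every integrand then reduces to terms xʲ·e^(−2κx) on [0, ∞), with ∫₀^∞ xʲ·e^(−2κx) dx = j!/(2κ)^(j+1).
State is unnormalized: ∫|ψ|² dx = 0.095127, and ∫ψ*·(−ħ² ψ'') dx = 0.36016, so ⟨p²⟩ = 0.36016 / 0.095127.
⟨p²⟩ = 3.7861.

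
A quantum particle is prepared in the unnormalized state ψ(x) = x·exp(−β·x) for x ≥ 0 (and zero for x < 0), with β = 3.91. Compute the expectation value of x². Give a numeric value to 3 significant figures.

0.196

⟨x²⟩ = ∫ x²·|ψ|² dx / ∫|ψ|² dx (integrals over the domain).
Every integrand reduces to terms xʲ·e^(−2βx) on [0, ∞); use ∫₀^∞ xʲ·e^(−2βx) dx = j!/(2β)^(j+1).
State is unnormalized: ∫|ψ|² dx = 0.0041822, and ∫ψ*·x²·ψ dx = 0.00082069, so ⟨x²⟩ = 0.00082069 / 0.0041822.
⟨x²⟩ = 0.19623.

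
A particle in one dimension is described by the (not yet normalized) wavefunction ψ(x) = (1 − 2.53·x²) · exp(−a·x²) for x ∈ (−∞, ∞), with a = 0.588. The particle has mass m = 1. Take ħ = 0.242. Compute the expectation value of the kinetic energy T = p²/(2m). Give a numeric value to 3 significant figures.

T = −(ħ²/2m) d²/dx², so ⟨T⟩ = −(ħ²/2m) ∫ ψ*·ψ'' dx / ∫|ψ|² dx; with m = 1.
Expand each integrand as polynomial × e^(−2ax²) and use ∫x^(2j)·e^(−2ax²) dx = (2j−1)!!/(4a)^j · √(π/(2a)), odd powers → 0; here √(π/(2a)) = 1.6344. Differentiate with the product rule, d/dx e^(−ax²) = −2ax·e^(−ax²).
State is unnormalized: ∫|ψ|² dx = 3.7918, and ∫ψ*·(−ħ²/2m · ψ'') dx = 0.31662, so ⟨T⟩ = 0.31662 / 3.7918.
⟨T⟩ = 0.083502.

0.0835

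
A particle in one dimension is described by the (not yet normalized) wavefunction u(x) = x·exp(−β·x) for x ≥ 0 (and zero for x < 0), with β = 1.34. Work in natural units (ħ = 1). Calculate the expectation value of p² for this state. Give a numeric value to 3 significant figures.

p² u = −ħ² d²u/dx²; ⟨p²⟩ = −ħ² ∫ u*·u'' dx / ∫|u|² dx.
Differentiate x·exp(−β·x) with the product rule; every integrand then reduces to terms xʲ·e^(−2βx) on [0, ∞), with ∫₀^∞ xʲ·e^(−2βx) dx = j!/(2β)^(j+1).
State is unnormalized: ∫|u|² dx = 0.10390, and ∫u*·(−ħ² u'') dx = 0.18657, so ⟨p²⟩ = 0.18657 / 0.10390.
⟨p²⟩ = 1.7956.

1.80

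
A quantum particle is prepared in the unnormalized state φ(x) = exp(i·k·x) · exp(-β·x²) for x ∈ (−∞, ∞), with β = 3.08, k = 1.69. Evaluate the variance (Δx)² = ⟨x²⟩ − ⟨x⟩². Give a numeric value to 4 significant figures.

Compute ⟨x⟩ and ⟨x²⟩ separately, then (Δx)² = ⟨x²⟩ − ⟨x⟩².
Gaussian moments: ∫x^(2j)·e^(−2βx²) dx = (2j−1)!!/(4β)^j · √(π/(2β)), odd powers integrate to 0; here √(π/(2β)) = 0.71414.
Normalization: ∫|φ|² dx = 0.71414.
⟨x⟩ = 0.0000 and ⟨x²⟩ = 0.081169.
(Δx)² = 0.081169 − (0.0000)² = 0.081169.

0.08117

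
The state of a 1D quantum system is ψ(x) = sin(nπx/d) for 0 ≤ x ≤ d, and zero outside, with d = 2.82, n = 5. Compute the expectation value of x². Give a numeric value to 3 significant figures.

⟨x²⟩ = ∫ x²·|ψ|² dx / ∫|ψ|² dx (integrals over the domain).
With sin²θ = (1 − cos2θ)/2 on 0 ≤ x ≤ d: ∫sin²(nπx/d) dx = d/2, ∫x·sin²(nπx/d) dx = d²/4, ∫x²·sin²(nπx/d) dx = d³·(1/6 − 1/(4n²π²)); higher powers xᵏ the same way, integrating xᵏ·cos(2nπx/d) by parts.
State is unnormalized: ∫|ψ|² dx = 1.4100, and ∫ψ*·x²·ψ dx = 3.7149, so ⟨x²⟩ = 3.7149 / 1.4100.
⟨x²⟩ = 2.6347.

2.63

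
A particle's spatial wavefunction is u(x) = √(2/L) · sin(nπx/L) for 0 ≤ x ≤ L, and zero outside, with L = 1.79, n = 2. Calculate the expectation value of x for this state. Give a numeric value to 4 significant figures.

0.8950

⟨x⟩ = ∫ x·|u|² dx (integrals over the domain).
With sin²θ = (1 − cos2θ)/2 on 0 ≤ x ≤ L: ∫sin²(nπx/L) dx = L/2, ∫x·sin²(nπx/L) dx = L²/4, ∫x²·sin²(nπx/L) dx = L³·(1/6 − 1/(4n²π²)); higher powers xᵏ the same way, integrating xᵏ·cos(2nπx/L) by parts.
⟨x⟩ = 0.89500.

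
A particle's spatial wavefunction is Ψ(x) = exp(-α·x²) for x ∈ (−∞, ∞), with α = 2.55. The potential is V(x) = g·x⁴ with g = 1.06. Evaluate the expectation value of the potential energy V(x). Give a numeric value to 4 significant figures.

⟨V⟩ = ∫ V(x)·|Ψ|² dx / ∫|Ψ|² dx.
Gaussian moments: ∫x^(2j)·e^(−2αx²) dx = (2j−1)!!/(4α)^j · √(π/(2α)), odd powers integrate to 0; here √(π/(2α)) = 0.78486.
State is unnormalized: ∫|Ψ|² dx = 0.78486, and ∫Ψ*·V(x)·Ψ dx = 0.023989, so ⟨V⟩ = 0.023989 / 0.78486.
⟨V⟩ = 0.030565.

0.03057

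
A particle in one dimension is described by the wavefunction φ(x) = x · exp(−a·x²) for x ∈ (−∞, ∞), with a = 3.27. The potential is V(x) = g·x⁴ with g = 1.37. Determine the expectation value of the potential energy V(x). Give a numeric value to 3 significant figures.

⟨V⟩ = ∫ V(x)·|φ|² dx / ∫|φ|² dx.
Expand each integrand as polynomial × e^(−2ax²) and use ∫x^(2j)·e^(−2ax²) dx = (2j−1)!!/(4a)^j · √(π/(2a)), odd powers → 0; here √(π/(2a)) = 0.69308.
State is unnormalized: ∫|φ|² dx = 0.052988, and ∫φ*·V(x)·φ dx = 0.0063647, so ⟨V⟩ = 0.0063647 / 0.052988.
⟨V⟩ = 0.12011.

0.120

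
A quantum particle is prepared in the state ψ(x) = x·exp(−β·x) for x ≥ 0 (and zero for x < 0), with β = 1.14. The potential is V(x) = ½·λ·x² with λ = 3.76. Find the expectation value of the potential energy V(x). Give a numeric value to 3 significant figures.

4.34

⟨V⟩ = ∫ V(x)·|ψ|² dx / ∫|ψ|² dx.
Every integrand reduces to terms xʲ·e^(−2βx) on [0, ∞); use ∫₀^∞ xʲ·e^(−2βx) dx = j!/(2β)^(j+1).
State is unnormalized: ∫|ψ|² dx = 0.16874, and ∫ψ*·V(x)·ψ dx = 0.73231, so ⟨V⟩ = 0.73231 / 0.16874.
⟨V⟩ = 4.3398.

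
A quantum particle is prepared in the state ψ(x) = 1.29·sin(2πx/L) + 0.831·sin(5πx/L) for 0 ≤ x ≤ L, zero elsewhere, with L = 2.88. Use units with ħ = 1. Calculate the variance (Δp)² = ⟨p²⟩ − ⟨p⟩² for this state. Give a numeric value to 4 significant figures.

12.09

Compute ⟨p⟩ and ⟨p²⟩ separately; (Δp)² = ⟨p²⟩ − ⟨p⟩².
d²/dx² sin(jπx/L) = −(jπ/L)²·sin(jπx/L); on 0 ≤ x ≤ L, ∫sin²(jπx/L) dx = L/2 and ∫sin(jπx/L)·sin(lπx/L) dx = 0 for j ≠ l, so only diagonal terms survive in ∫|ψ|² and ∫ψ·ψ″; ∫ψ·ψ′ dx = [ψ²/2] between the walls = 0.
Normalization: ∫|ψ|² dx = 3.3907.
⟨p⟩ = 0.0000 and ⟨p²⟩ = 12.088.
(Δp)² = 12.088 − (0.0000)² = 12.088.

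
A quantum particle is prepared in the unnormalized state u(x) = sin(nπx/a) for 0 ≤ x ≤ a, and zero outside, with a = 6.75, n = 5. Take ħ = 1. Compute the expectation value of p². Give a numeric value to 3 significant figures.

5.42

p² u = −ħ² d²u/dx²; ⟨p²⟩ = −ħ² ∫ u*·u'' dx / ∫|u|² dx.
d/dx sin(nπx/a) = (nπ/a)·cos(nπx/a) and d²/dx² sin(nπx/a) = −(nπ/a)²·sin(nπx/a); on 0 ≤ x ≤ a, ∫sin²(nπx/a) dx = a/2 and ∫sin(nπx/a)·cos(nπx/a) dx = 0.
State is unnormalized: ∫|u|² dx = 3.3750, and ∫u*·(−ħ² u'') dx = 18.277, so ⟨p²⟩ = 18.277 / 3.3750.
⟨p²⟩ = 5.4154.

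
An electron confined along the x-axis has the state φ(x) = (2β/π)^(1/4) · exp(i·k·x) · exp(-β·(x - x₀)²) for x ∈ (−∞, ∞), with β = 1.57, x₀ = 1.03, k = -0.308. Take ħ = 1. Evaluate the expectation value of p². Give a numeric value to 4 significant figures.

p² φ = −ħ² d²φ/dx²; ⟨p²⟩ = −ħ² ∫ φ*·φ'' dx.
Gaussian moments (u = x − x₀): ∫u^(2j)·e^(−2βu²) du = (2j−1)!!/(4β)^j · √(π/(2β)), odd powers integrate to 0; here √(π/(2β)) = 1.0003. Derivatives: φ′ = (ik − 2βu)·φ, φ″ = ((ik − 2βu)² − 2β)·φ; the odd-in-u pieces drop out.
⟨p²⟩ = 1.6649.

1.665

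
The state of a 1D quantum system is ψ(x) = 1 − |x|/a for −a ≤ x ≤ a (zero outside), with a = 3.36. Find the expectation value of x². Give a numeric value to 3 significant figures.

1.13

⟨x²⟩ = ∫ x²·|ψ|² dx / ∫|ψ|² dx (integrals over the domain).
ψ is even, so ∫ over [−a, a] = 2∫₀ᵃ with ψ = 1 − x/a there: ∫₀ᵃ (1 − x/a)² dx = a/3, ∫₀ᵃ x²(1 − x/a)² dx = a³/30, ∫₀ᵃ x⁴(1 − x/a)² dx = a⁵/105.
State is unnormalized: ∫|ψ|² dx = 2.2400, and ∫ψ*·x²·ψ dx = 2.5289, so ⟨x²⟩ = 2.5289 / 2.2400.
⟨x²⟩ = 1.1290.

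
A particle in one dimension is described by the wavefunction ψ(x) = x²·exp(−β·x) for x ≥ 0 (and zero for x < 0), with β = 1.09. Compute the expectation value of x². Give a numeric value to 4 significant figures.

6.313

⟨x²⟩ = ∫ x²·|ψ|² dx / ∫|ψ|² dx (integrals over the domain).
Every integrand reduces to terms xʲ·e^(−2βx) on [0, ∞); use ∫₀^∞ xʲ·e^(−2βx) dx = j!/(2β)^(j+1).
State is unnormalized: ∫|ψ|² dx = 0.48745, and ∫ψ*·x²·ψ dx = 3.0771, so ⟨x²⟩ = 3.0771 / 0.48745.
⟨x²⟩ = 6.3126.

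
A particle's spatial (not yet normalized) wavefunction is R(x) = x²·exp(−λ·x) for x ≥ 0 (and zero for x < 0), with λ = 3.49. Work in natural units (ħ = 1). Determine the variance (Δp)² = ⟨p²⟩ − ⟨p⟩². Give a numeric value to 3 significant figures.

Compute ⟨p⟩ and ⟨p²⟩ separately; (Δp)² = ⟨p²⟩ − ⟨p⟩².
Differentiate x²·exp(−λ·x) with the product rule; every integrand then reduces to terms xʲ·e^(−2λx) on [0, ∞), with ∫₀^∞ xʲ·e^(−2λx) dx = j!/(2λ)^(j+1).
Normalization: ∫|R|² dx = 0.0014486.
⟨p⟩ = 0.0000 and ⟨p²⟩ = 4.0600.
(Δp)² = 4.0600 − (0.0000)² = 4.0600.

4.06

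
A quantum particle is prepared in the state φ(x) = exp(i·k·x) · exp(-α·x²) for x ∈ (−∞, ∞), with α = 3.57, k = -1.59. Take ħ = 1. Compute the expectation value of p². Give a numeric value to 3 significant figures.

p² φ = −ħ² d²φ/dx²; ⟨p²⟩ = −ħ² ∫ φ*·φ'' dx / ∫|φ|² dx.
Gaussian moments: ∫x^(2j)·e^(−2αx²) dx = (2j−1)!!/(4α)^j · √(π/(2α)), odd powers integrate to 0; here √(π/(2α)) = 0.66332. Derivatives: φ′ = (ik − 2αx)·φ, φ″ = ((ik − 2αx)² − 2α)·φ; the odd-in-x pieces drop out.
State is unnormalized: ∫|φ|² dx = 0.66332, and ∫φ*·(−ħ² φ'') dx = 4.0450, so ⟨p²⟩ = 4.0450 / 0.66332.
⟨p²⟩ = 6.0981.

6.10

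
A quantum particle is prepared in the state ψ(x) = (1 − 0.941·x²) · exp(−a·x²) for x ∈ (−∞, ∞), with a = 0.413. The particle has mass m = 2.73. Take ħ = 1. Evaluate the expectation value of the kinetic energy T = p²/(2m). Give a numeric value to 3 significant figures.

T = −(ħ²/2m) d²/dx², so ⟨T⟩ = −(ħ²/2m) ∫ ψ*·ψ'' dx / ∫|ψ|² dx; with m = 2.73.
Expand each integrand as polynomial × e^(−2ax²) and use ∫x^(2j)·e^(−2ax²) dx = (2j−1)!!/(4a)^j · √(π/(2a)), odd powers → 0; here √(π/(2a)) = 1.9502. Differentiate with the product rule, d/dx e^(−ax²) = −2ax·e^(−ax²).
State is unnormalized: ∫|ψ|² dx = 1.6268, and ∫ψ*·(−ħ²/2m · ψ'') dx = 0.65061, so ⟨T⟩ = 0.65061 / 1.6268.
⟨T⟩ = 0.39994.

0.400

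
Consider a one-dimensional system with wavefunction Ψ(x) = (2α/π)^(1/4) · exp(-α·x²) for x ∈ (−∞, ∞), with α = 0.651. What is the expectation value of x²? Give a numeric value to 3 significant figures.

⟨x²⟩ = ∫ x²·|Ψ|² dx (integrals over the domain).
Gaussian moments: ∫x^(2j)·e^(−2αx²) dx = (2j−1)!!/(4α)^j · √(π/(2α)), odd powers integrate to 0; here √(π/(2α)) = 1.5534.
⟨x²⟩ = 0.38402.

0.384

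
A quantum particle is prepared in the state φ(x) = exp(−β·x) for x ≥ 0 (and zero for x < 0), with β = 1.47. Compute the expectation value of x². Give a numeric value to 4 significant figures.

0.2314

⟨x²⟩ = ∫ x²·|φ|² dx / ∫|φ|² dx (integrals over the domain).
Every integrand reduces to terms xʲ·e^(−2βx) on [0, ∞); use ∫₀^∞ xʲ·e^(−2βx) dx = j!/(2β)^(j+1).
State is unnormalized: ∫|φ|² dx = 0.34014, and ∫φ*·x²·φ dx = 0.078702, so ⟨x²⟩ = 0.078702 / 0.34014.
⟨x²⟩ = 0.23139.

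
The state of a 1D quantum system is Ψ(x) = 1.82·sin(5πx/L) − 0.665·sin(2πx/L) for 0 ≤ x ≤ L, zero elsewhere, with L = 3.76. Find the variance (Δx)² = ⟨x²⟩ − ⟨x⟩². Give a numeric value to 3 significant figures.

1.13

Compute ⟨x⟩ and ⟨x²⟩ separately, then (Δx)² = ⟨x²⟩ − ⟨x⟩².
On 0 ≤ x ≤ L (j ≠ l): ∫sin²(jπx/L) dx = L/2, ∫sin(jπx/L)·sin(lπx/L) dx = 0; diagonal moments ∫x·sin²(jπx/L) dx = L²/4, ∫x²·sin²(jπx/L) dx = L³·(1/6 − 1/(4j²π²)); cross terms ∫x·sin(jπx/L)·sin(lπx/L) dx = 0 for j + l even and −4jlL²/(π²(j² − l²)²) for j + l odd, ∫x²·sin(jπx/L)·sin(lπx/L) dx = (−1)^(j+l)·4jlL³/(π²(j² − l²)²); higher powers the same way via product-to-sum and parts.
Normalization: ∫|Ψ|² dx = 7.0587.
⟨x⟩ = 1.9246 and ⟨x²⟩ = 4.8337.
(Δx)² = 4.8337 − (1.9246)² = 1.1298.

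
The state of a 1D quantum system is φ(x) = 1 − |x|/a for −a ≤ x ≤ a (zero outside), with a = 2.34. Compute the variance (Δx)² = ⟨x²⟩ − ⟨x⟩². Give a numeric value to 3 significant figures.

Compute ⟨x⟩ and ⟨x²⟩ separately, then (Δx)² = ⟨x²⟩ − ⟨x⟩².
φ is even, so ∫ over [−a, a] = 2∫₀ᵃ with φ = 1 − x/a there: ∫₀ᵃ (1 − x/a)² dx = a/3, ∫₀ᵃ x²(1 − x/a)² dx = a³/30, ∫₀ᵃ x⁴(1 − x/a)² dx = a⁵/105.
Normalization: ∫|φ|² dx = 1.5600.
⟨x⟩ = 0.0000 and ⟨x²⟩ = 0.54756.
(Δx)² = 0.54756 − (0.0000)² = 0.54756.

0.548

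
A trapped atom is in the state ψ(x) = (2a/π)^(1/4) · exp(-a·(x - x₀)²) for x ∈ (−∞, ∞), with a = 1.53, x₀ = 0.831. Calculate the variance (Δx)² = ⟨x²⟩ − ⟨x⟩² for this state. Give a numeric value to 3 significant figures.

Compute ⟨x⟩ and ⟨x²⟩ separately, then (Δx)² = ⟨x²⟩ − ⟨x⟩².
Gaussian moments (u = x − x₀): ∫u^(2j)·e^(−2au²) du = (2j−1)!!/(4a)^j · √(π/(2a)), odd powers integrate to 0; here √(π/(2a)) = 1.0132.
⟨x⟩ = 0.83100 and ⟨x²⟩ = 0.85396.
(Δx)² = 0.85396 − (0.83100)² = 0.16340.

0.163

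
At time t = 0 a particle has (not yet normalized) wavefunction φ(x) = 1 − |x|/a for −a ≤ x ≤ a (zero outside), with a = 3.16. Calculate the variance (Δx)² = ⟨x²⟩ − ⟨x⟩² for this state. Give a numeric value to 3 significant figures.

0.999

Compute ⟨x⟩ and ⟨x²⟩ separately, then (Δx)² = ⟨x²⟩ − ⟨x⟩².
φ is even, so ∫ over [−a, a] = 2∫₀ᵃ with φ = 1 − x/a there: ∫₀ᵃ (1 − x/a)² dx = a/3, ∫₀ᵃ x²(1 − x/a)² dx = a³/30, ∫₀ᵃ x⁴(1 − x/a)² dx = a⁵/105.
Normalization: ∫|φ|² dx = 2.1067.
⟨x⟩ = 0.0000 and ⟨x²⟩ = 0.99856.
(Δx)² = 0.99856 − (0.0000)² = 0.99856.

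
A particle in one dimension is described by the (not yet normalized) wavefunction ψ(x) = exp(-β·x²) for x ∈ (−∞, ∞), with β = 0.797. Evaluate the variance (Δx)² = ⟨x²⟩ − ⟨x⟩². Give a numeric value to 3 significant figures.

0.314

Compute ⟨x⟩ and ⟨x²⟩ separately, then (Δx)² = ⟨x²⟩ − ⟨x⟩².
Gaussian moments: ∫x^(2j)·e^(−2βx²) dx = (2j−1)!!/(4β)^j · √(π/(2β)), odd powers integrate to 0; here √(π/(2β)) = 1.4039.
Normalization: ∫|ψ|² dx = 1.4039.
⟨x⟩ = 0.0000 and ⟨x²⟩ = 0.31368.
(Δx)² = 0.31368 − (0.0000)² = 0.31368.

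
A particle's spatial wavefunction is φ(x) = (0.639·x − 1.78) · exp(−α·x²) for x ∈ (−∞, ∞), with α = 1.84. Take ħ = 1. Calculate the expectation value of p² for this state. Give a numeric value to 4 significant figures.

p² φ = −ħ² d²φ/dx²; ⟨p²⟩ = −ħ² ∫ φ*·φ'' dx / ∫|φ|² dx.
Expand each integrand as polynomial × e^(−2αx²) and use ∫x^(2j)·e^(−2αx²) dx = (2j−1)!!/(4α)^j · √(π/(2α)), odd powers → 0; here √(π/(2α)) = 0.92396. Differentiate with the product rule, d/dx e^(−αx²) = −2αx·e^(−αx²).
State is unnormalized: ∫|φ|² dx = 2.9787, and ∫φ*·(−ħ² φ'') dx = 5.6695, so ⟨p²⟩ = 5.6695 / 2.9787.
⟨p²⟩ = 1.9033.

1.903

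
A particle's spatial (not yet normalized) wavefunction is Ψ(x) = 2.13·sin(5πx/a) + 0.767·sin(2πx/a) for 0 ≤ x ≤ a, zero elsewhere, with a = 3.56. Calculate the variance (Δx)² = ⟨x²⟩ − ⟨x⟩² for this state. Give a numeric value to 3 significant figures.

Compute ⟨x⟩ and ⟨x²⟩ separately, then (Δx)² = ⟨x²⟩ − ⟨x⟩².
On 0 ≤ x ≤ a (j ≠ l): ∫sin²(jπx/a) dx = a/2, ∫sin(jπx/a)·sin(lπx/a) dx = 0; diagonal moments ∫x·sin²(jπx/a) dx = a²/4, ∫x²·sin²(jπx/a) dx = a³·(1/6 − 1/(4j²π²)); cross terms ∫x·sin(jπx/a)·sin(lπx/a) dx = 0 for j + l even and −4jla²/(π²(j² − l²)²) for j + l odd, ∫x²·sin(jπx/a)·sin(lπx/a) dx = (−1)^(j+l)·4jla³/(π²(j² − l²)²); higher powers the same way via product-to-sum and parts.
Normalization: ∫|Ψ|² dx = 9.1228.
⟨x⟩ = 1.7383 and ⟨x²⟩ = 4.0349.
(Δx)² = 4.0349 − (1.7383)² = 1.0132.

1.01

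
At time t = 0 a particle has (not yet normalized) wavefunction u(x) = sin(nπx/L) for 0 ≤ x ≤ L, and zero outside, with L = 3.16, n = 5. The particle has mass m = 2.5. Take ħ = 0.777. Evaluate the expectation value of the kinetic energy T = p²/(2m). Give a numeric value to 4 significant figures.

T = −(ħ²/2m) d²/dx², so ⟨T⟩ = −(ħ²/2m) ∫ u*·u'' dx / ∫|u|² dx; with m = 2.5.
d/dx sin(nπx/L) = (nπ/L)·cos(nπx/L) and d²/dx² sin(nπx/L) = −(nπ/L)²·sin(nπx/L); on 0 ≤ x ≤ L, ∫sin²(nπx/L) dx = L/2 and ∫sin(nπx/L)·cos(nπx/L) dx = 0.
State is unnormalized: ∫|u|² dx = 1.5800, and ∫u*·(−ħ²/2m · u'') dx = 4.7141, so ⟨T⟩ = 4.7141 / 1.5800.
⟨T⟩ = 2.9836.

2.984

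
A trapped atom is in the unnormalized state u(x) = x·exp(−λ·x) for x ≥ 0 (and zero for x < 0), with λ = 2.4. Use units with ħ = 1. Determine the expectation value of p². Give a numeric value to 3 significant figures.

p² u = −ħ² d²u/dx²; ⟨p²⟩ = −ħ² ∫ u*·u'' dx / ∫|u|² dx.
Differentiate x·exp(−λ·x) with the product rule; every integrand then reduces to terms xʲ·e^(−2λx) on [0, ∞), with ∫₀^∞ xʲ·e^(−2λx) dx = j!/(2λ)^(j+1).
State is unnormalized: ∫|u|² dx = 0.018084, and ∫u*·(−ħ² u'') dx = 0.10417, so ⟨p²⟩ = 0.10417 / 0.018084.
⟨p²⟩ = 5.7600.

5.76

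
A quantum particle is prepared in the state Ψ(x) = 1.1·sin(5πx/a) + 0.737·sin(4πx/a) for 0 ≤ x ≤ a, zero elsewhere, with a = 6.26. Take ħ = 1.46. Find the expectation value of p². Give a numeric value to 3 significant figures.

11.9

p² Ψ = −ħ² d²Ψ/dx²; ⟨p²⟩ = −ħ² ∫ Ψ*·Ψ'' dx / ∫|Ψ|² dx.
d²/dx² sin(jπx/a) = −(jπ/a)²·sin(jπx/a); on 0 ≤ x ≤ a, ∫sin²(jπx/a) dx = a/2 and ∫sin(jπx/a)·sin(lπx/a) dx = 0 for j ≠ l, so only diagonal terms survive in ∫|Ψ|² and ∫Ψ·Ψ″; ∫Ψ·Ψ′ dx = [Ψ²/2] between the walls = 0.
State is unnormalized: ∫|Ψ|² dx = 5.4874, and ∫Ψ*·(−ħ² Ψ'') dx = 65.434, so ⟨p²⟩ = 65.434 / 5.4874.
⟨p²⟩ = 11.924.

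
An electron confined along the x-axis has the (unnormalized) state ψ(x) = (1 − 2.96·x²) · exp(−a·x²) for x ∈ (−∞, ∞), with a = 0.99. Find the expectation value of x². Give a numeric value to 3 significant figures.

1.05

⟨x²⟩ = ∫ x²·|ψ|² dx / ∫|ψ|² dx (integrals over the domain).
Expand each integrand as polynomial × e^(−2ax²) and use ∫x^(2j)·e^(−2ax²) dx = (2j−1)!!/(4a)^j · √(π/(2a)), odd powers → 0; here √(π/(2a)) = 1.2596.
State is unnormalized: ∫|ψ|² dx = 1.4879, and ∫ψ*·x²·ψ dx = 1.5573, so ⟨x²⟩ = 1.5573 / 1.4879.
⟨x²⟩ = 1.0467.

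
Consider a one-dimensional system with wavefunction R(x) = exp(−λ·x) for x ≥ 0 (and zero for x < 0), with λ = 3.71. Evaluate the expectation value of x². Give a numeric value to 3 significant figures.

0.0363

⟨x²⟩ = ∫ x²·|R|² dx / ∫|R|² dx (integrals over the domain).
Every integrand reduces to terms xʲ·e^(−2λx) on [0, ∞); use ∫₀^∞ xʲ·e^(−2λx) dx = j!/(2λ)^(j+1).
State is unnormalized: ∫|R|² dx = 0.13477, and ∫R*·x²·R dx = 0.0048957, so ⟨x²⟩ = 0.0048957 / 0.13477.
⟨x²⟩ = 0.036326.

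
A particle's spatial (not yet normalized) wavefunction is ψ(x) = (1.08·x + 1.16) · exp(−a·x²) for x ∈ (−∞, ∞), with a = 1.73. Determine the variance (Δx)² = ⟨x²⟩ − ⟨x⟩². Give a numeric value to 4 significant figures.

0.1195

Compute ⟨x⟩ and ⟨x²⟩ separately, then (Δx)² = ⟨x²⟩ − ⟨x⟩².
Expand each integrand as polynomial × e^(−2ax²) and use ∫x^(2j)·e^(−2ax²) dx = (2j−1)!!/(4a)^j · √(π/(2a)), odd powers → 0; here √(π/(2a)) = 0.95288.
Normalization: ∫|ψ|² dx = 1.4428.
⟨x⟩ = 0.23913 and ⟨x²⟩ = 0.17668.
(Δx)² = 0.17668 − (0.23913)² = 0.11950.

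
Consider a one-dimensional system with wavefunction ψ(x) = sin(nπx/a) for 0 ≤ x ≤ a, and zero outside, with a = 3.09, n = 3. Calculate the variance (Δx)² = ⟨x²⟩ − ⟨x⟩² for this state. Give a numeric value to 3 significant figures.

0.742

Compute ⟨x⟩ and ⟨x²⟩ separately, then (Δx)² = ⟨x²⟩ − ⟨x⟩².
With sin²θ = (1 − cos2θ)/2 on 0 ≤ x ≤ a: ∫sin²(nπx/a) dx = a/2, ∫x·sin²(nπx/a) dx = a²/4, ∫x²·sin²(nπx/a) dx = a³·(1/6 − 1/(4n²π²)); higher powers xᵏ the same way, integrating xᵏ·cos(2nπx/a) by parts.
Normalization: ∫|ψ|² dx = 1.5450.
⟨x⟩ = 1.5450 and ⟨x²⟩ = 3.1290.
(Δx)² = 3.1290 − (1.5450)² = 0.74193.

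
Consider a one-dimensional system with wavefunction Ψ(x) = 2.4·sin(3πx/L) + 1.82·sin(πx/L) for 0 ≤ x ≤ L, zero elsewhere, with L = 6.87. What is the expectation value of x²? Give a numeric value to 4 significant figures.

16.42

⟨x²⟩ = ∫ x²·|Ψ|² dx / ∫|Ψ|² dx (integrals over the domain).
On 0 ≤ x ≤ L (j ≠ l): ∫sin²(jπx/L) dx = L/2, ∫sin(jπx/L)·sin(lπx/L) dx = 0; diagonal moments ∫x·sin²(jπx/L) dx = L²/4, ∫x²·sin²(jπx/L) dx = L³·(1/6 − 1/(4j²π²)); cross terms ∫x·sin(jπx/L)·sin(lπx/L) dx = 0 for j + l even and −4jlL²/(π²(j² − l²)²) for j + l odd, ∫x²·sin(jπx/L)·sin(lπx/L) dx = (−1)^(j+l)·4jlL³/(π²(j² − l²)²); higher powers the same way via product-to-sum and parts.
State is unnormalized: ∫|Ψ|² dx = 31.164, and ∫Ψ*·x²·Ψ dx = 511.63, so ⟨x²⟩ = 511.63 / 31.164.
⟨x²⟩ = 16.417.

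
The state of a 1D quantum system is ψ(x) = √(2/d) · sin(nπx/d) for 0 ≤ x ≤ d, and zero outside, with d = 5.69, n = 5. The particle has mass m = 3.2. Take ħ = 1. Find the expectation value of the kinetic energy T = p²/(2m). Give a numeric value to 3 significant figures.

T = −(ħ²/2m) d²/dx², so ⟨T⟩ = −(ħ²/2m) ∫ ψ*·ψ'' dx; with m = 3.2.
d/dx sin(nπx/d) = (nπ/d)·cos(nπx/d) and d²/dx² sin(nπx/d) = −(nπ/d)²·sin(nπx/d); on 0 ≤ x ≤ d, ∫sin²(nπx/d) dx = d/2 and ∫sin(nπx/d)·cos(nπx/d) dx = 0.
⟨T⟩ = 1.1908.

1.19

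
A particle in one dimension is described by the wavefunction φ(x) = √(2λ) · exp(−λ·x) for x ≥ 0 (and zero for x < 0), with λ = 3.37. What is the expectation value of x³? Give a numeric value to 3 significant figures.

⟨x³⟩ = ∫ x³·|φ|² dx (integrals over the domain).
Every integrand reduces to terms xʲ·e^(−2λx) on [0, ∞); use ∫₀^∞ xʲ·e^(−2λx) dx = j!/(2λ)^(j+1).
⟨x³⟩ = 0.019596.

0.0196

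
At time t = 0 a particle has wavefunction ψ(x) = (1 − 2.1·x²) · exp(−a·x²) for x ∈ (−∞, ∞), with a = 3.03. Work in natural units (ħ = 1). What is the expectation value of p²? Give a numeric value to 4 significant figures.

6.344

p² ψ = −ħ² d²ψ/dx²; ⟨p²⟩ = −ħ² ∫ ψ*·ψ'' dx / ∫|ψ|² dx.
Expand each integrand as polynomial × e^(−2ax²) and use ∫x^(2j)·e^(−2ax²) dx = (2j−1)!!/(4a)^j · √(π/(2a)), odd powers → 0; here √(π/(2a)) = 0.72001. Differentiate with the product rule, d/dx e^(−ax²) = −2ax·e^(−ax²).
State is unnormalized: ∫|ψ|² dx = 0.53535, and ∫ψ*·(−ħ² ψ'') dx = 3.3961, so ⟨p²⟩ = 3.3961 / 0.53535.
⟨p²⟩ = 6.3437.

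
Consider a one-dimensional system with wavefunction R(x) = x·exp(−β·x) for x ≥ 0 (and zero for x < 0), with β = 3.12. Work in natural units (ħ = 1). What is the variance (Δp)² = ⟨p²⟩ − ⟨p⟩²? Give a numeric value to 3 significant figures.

9.73

Compute ⟨p⟩ and ⟨p²⟩ separately; (Δp)² = ⟨p²⟩ − ⟨p⟩².
Differentiate x·exp(−β·x) with the product rule; every integrand then reduces to terms xʲ·e^(−2βx) on [0, ∞), with ∫₀^∞ xʲ·e^(−2βx) dx = j!/(2β)^(j+1).
Normalization: ∫|R|² dx = 0.0082314.
⟨p⟩ = 0.0000 and ⟨p²⟩ = 9.7344.
(Δp)² = 9.7344 − (0.0000)² = 9.7344.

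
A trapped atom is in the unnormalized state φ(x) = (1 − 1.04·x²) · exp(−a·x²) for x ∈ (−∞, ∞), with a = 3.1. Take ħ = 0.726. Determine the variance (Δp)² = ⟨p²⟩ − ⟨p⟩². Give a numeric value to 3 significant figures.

2.33

Compute ⟨p⟩ and ⟨p²⟩ separately; (Δp)² = ⟨p²⟩ − ⟨p⟩².
Expand each integrand as polynomial × e^(−2ax²) and use ∫x^(2j)·e^(−2ax²) dx = (2j−1)!!/(4a)^j · √(π/(2a)), odd powers → 0; here √(π/(2a)) = 0.71183. Differentiate with the product rule, d/dx e^(−ax²) = −2ax·e^(−ax²).
Normalization: ∫|φ|² dx = 0.60745.
⟨p⟩ = 0.0000 and ⟨p²⟩ = 2.3302.
(Δp)² = 2.3302 − (0.0000)² = 2.3302.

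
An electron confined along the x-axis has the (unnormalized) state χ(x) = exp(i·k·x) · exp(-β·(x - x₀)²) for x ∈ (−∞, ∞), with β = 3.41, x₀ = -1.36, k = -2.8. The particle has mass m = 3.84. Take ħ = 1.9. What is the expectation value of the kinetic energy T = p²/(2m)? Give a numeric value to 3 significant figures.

T = −(ħ²/2m) d²/dx², so ⟨T⟩ = −(ħ²/2m) ∫ χ*·χ'' dx / ∫|χ|² dx; with m = 3.84.
Gaussian moments (u = x − x₀): ∫u^(2j)·e^(−2βu²) du = (2j−1)!!/(4β)^j · √(π/(2β)), odd powers integrate to 0; here √(π/(2β)) = 0.67871. Derivatives: χ′ = (ik − 2βu)·χ, χ″ = ((ik − 2βu)² − 2β)·χ; the odd-in-u pieces drop out.
State is unnormalized: ∫|χ|² dx = 0.67871, and ∫χ*·(−ħ²/2m · χ'') dx = 3.5891, so ⟨T⟩ = 3.5891 / 0.67871.
⟨T⟩ = 5.2881.

5.29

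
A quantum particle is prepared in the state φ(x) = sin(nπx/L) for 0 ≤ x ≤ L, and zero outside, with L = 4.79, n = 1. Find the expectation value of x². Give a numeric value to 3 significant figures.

6.49

⟨x²⟩ = ∫ x²·|φ|² dx / ∫|φ|² dx (integrals over the domain).
With sin²θ = (1 − cos2θ)/2 on 0 ≤ x ≤ L: ∫sin²(nπx/L) dx = L/2, ∫x·sin²(nπx/L) dx = L²/4, ∫x²·sin²(nπx/L) dx = L³·(1/6 − 1/(4n²π²)); higher powers xᵏ the same way, integrating xᵏ·cos(2nπx/L) by parts.
State is unnormalized: ∫|φ|² dx = 2.3950, and ∫φ*·x²·φ dx = 15.533, so ⟨x²⟩ = 15.533 / 2.3950.
⟨x²⟩ = 6.4857.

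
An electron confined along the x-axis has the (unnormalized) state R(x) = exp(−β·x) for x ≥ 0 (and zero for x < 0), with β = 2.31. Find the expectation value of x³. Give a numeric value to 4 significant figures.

0.06085

⟨x³⟩ = ∫ x³·|R|² dx / ∫|R|² dx (integrals over the domain).
Every integrand reduces to terms xʲ·e^(−2βx) on [0, ∞); use ∫₀^∞ xʲ·e^(−2βx) dx = j!/(2β)^(j+1).
State is unnormalized: ∫|R|² dx = 0.21645, and ∫R*·x³·R dx = 0.013170, so ⟨x³⟩ = 0.013170 / 0.21645.
⟨x³⟩ = 0.060845.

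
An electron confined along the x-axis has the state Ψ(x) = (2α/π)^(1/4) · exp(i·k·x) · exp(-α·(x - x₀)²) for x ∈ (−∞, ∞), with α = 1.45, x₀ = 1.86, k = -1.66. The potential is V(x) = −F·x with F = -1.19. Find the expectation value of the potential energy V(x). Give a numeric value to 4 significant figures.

2.213

⟨V⟩ = ∫ V(x)·|Ψ|² dx.
Gaussian moments (u = x − x₀): ∫u^(2j)·e^(−2αu²) du = (2j−1)!!/(4α)^j · √(π/(2α)), odd powers integrate to 0; here √(π/(2α)) = 1.0408.
⟨V⟩ = 2.2134.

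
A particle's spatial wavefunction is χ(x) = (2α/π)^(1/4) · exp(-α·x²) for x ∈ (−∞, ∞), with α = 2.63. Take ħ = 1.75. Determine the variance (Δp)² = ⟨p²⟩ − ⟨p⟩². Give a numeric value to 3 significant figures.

Compute ⟨p⟩ and ⟨p²⟩ separately; (Δp)² = ⟨p²⟩ − ⟨p⟩².
Gaussian moments: ∫x^(2j)·e^(−2αx²) dx = (2j−1)!!/(4α)^j · √(π/(2α)), odd powers integrate to 0; here √(π/(2α)) = 0.77283. Derivatives: d/dx e^(−αx²) = −2αx·e^(−αx²), d²/dx² e^(−αx²) = (4α²x² − 2α)·e^(−αx²).
⟨p⟩ = 0.0000 and ⟨p²⟩ = 8.0544.
(Δp)² = 8.0544 − (0.0000)² = 8.0544.

8.05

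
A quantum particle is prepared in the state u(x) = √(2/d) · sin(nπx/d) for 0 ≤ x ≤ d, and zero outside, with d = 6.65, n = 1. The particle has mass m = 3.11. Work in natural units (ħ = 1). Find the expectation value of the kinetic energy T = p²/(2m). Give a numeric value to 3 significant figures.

0.0359

T = −(ħ²/2m) d²/dx², so ⟨T⟩ = −(ħ²/2m) ∫ u*·u'' dx; with m = 3.11.
d/dx sin(nπx/d) = (nπ/d)·cos(nπx/d) and d²/dx² sin(nπx/d) = −(nπ/d)²·sin(nπx/d); on 0 ≤ x ≤ d, ∫sin²(nπx/d) dx = d/2 and ∫sin(nπx/d)·cos(nπx/d) dx = 0.
⟨T⟩ = 0.035881.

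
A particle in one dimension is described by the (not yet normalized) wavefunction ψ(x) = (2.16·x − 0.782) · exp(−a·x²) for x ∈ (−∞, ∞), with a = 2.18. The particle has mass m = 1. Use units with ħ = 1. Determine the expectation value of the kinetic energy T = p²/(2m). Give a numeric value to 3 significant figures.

2.11

T = −(ħ²/2m) d²/dx², so ⟨T⟩ = −(ħ²/2m) ∫ ψ*·ψ'' dx / ∫|ψ|² dx; with m = 1.
Expand each integrand as polynomial × e^(−2ax²) and use ∫x^(2j)·e^(−2ax²) dx = (2j−1)!!/(4a)^j · √(π/(2a)), odd powers → 0; here √(π/(2a)) = 0.84885. Differentiate with the product rule, d/dx e^(−ax²) = −2ax·e^(−ax²).
State is unnormalized: ∫|ψ|² dx = 0.97327, and ∫ψ*·(−ħ²/2m · ψ'') dx = 2.0510, so ⟨T⟩ = 2.0510 / 0.97327.
⟨T⟩ = 2.1073.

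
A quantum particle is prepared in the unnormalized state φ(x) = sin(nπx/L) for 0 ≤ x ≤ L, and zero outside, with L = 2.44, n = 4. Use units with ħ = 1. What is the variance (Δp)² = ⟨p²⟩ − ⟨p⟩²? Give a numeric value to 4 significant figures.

Compute ⟨p⟩ and ⟨p²⟩ separately; (Δp)² = ⟨p²⟩ − ⟨p⟩².
d/dx sin(nπx/L) = (nπ/L)·cos(nπx/L) and d²/dx² sin(nπx/L) = −(nπ/L)²·sin(nπx/L); on 0 ≤ x ≤ L, ∫sin²(nπx/L) dx = L/2 and ∫sin(nπx/L)·cos(nπx/L) dx = 0.
Normalization: ∫|φ|² dx = 1.2200.
⟨p⟩ = 0.0000 and ⟨p²⟩ = 26.524.
(Δp)² = 26.524 − (0.0000)² = 26.524.

26.52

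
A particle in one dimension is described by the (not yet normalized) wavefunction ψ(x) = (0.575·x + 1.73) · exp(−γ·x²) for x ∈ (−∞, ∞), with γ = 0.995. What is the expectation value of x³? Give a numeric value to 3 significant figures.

⟨x³⟩ = ∫ x³·|ψ|² dx / ∫|ψ|² dx (integrals over the domain).
Expand each integrand as polynomial × e^(−2γx²) and use ∫x^(2j)·e^(−2γx²) dx = (2j−1)!!/(4γ)^j · √(π/(2γ)), odd powers → 0; here √(π/(2γ)) = 1.2565.
State is unnormalized: ∫|ψ|² dx = 3.8648, and ∫ψ*·x³·ψ dx = 0.47342, so ⟨x³⟩ = 0.47342 / 3.8648.
⟨x³⟩ = 0.12249.

0.122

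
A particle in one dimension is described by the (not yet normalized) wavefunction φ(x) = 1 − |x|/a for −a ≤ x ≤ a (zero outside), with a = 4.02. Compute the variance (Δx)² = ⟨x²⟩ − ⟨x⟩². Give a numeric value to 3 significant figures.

1.62

Compute ⟨x⟩ and ⟨x²⟩ separately, then (Δx)² = ⟨x²⟩ − ⟨x⟩².
φ is even, so ∫ over [−a, a] = 2∫₀ᵃ with φ = 1 − x/a there: ∫₀ᵃ (1 − x/a)² dx = a/3, ∫₀ᵃ x²(1 − x/a)² dx = a³/30, ∫₀ᵃ x⁴(1 − x/a)² dx = a⁵/105.
Normalization: ∫|φ|² dx = 2.6800.
⟨x⟩ = 0.0000 and ⟨x²⟩ = 1.6160.
(Δx)² = 1.6160 − (0.0000)² = 1.6160.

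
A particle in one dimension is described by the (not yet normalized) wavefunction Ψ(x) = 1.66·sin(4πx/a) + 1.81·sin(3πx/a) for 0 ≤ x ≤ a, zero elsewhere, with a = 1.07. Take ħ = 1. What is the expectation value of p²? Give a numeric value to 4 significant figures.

p² Ψ = −ħ² d²Ψ/dx²; ⟨p²⟩ = −ħ² ∫ Ψ*·Ψ'' dx / ∫|Ψ|² dx.
d²/dx² sin(jπx/a) = −(jπ/a)²·sin(jπx/a); on 0 ≤ x ≤ a, ∫sin²(jπx/a) dx = a/2 and ∫sin(jπx/a)·sin(lπx/a) dx = 0 for j ≠ l, so only diagonal terms survive in ∫|Ψ|² and ∫Ψ·Ψ″; ∫Ψ·Ψ′ dx = [Ψ²/2] between the walls = 0.
State is unnormalized: ∫|Ψ|² dx = 3.2270, and ∫Ψ*·(−ħ² Ψ'') dx = 339.32, so ⟨p²⟩ = 339.32 / 3.2270.
⟨p²⟩ = 105.15.

105.2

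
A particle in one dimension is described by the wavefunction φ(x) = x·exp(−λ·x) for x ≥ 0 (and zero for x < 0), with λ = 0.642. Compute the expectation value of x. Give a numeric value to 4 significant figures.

⟨x⟩ = ∫ x·|φ|² dx / ∫|φ|² dx (integrals over the domain).
Every integrand reduces to terms xʲ·e^(−2λx) on [0, ∞); use ∫₀^∞ xʲ·e^(−2λx) dx = j!/(2λ)^(j+1).
State is unnormalized: ∫|φ|² dx = 0.94479, and ∫φ*·x·φ dx = 2.2075, so ⟨x⟩ = 2.2075 / 0.94479.
⟨x⟩ = 2.3364.

2.336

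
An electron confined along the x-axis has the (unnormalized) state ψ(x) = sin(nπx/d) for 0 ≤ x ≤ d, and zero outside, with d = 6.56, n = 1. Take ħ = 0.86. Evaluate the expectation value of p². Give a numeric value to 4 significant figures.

0.1696

p² ψ = −ħ² d²ψ/dx²; ⟨p²⟩ = −ħ² ∫ ψ*·ψ'' dx / ∫|ψ|² dx.
d/dx sin(nπx/d) = (nπ/d)·cos(nπx/d) and d²/dx² sin(nπx/d) = −(nπ/d)²·sin(nπx/d); on 0 ≤ x ≤ d, ∫sin²(nπx/d) dx = d/2 and ∫sin(nπx/d)·cos(nπx/d) dx = 0.
State is unnormalized: ∫|ψ|² dx = 3.2800, and ∫ψ*·(−ħ² ψ'') dx = 0.55637, so ⟨p²⟩ = 0.55637 / 3.2800.
⟨p²⟩ = 0.16962.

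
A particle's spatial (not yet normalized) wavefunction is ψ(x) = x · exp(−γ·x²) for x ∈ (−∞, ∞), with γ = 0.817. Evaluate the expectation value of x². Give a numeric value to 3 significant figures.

⟨x²⟩ = ∫ x²·|ψ|² dx / ∫|ψ|² dx (integrals over the domain).
Expand each integrand as polynomial × e^(−2γx²) and use ∫x^(2j)·e^(−2γx²) dx = (2j−1)!!/(4γ)^j · √(π/(2γ)), odd powers → 0; here √(π/(2γ)) = 1.3866.
State is unnormalized: ∫|ψ|² dx = 0.42429, and ∫ψ*·x²·ψ dx = 0.38950, so ⟨x²⟩ = 0.38950 / 0.42429.
⟨x²⟩ = 0.91799.

0.918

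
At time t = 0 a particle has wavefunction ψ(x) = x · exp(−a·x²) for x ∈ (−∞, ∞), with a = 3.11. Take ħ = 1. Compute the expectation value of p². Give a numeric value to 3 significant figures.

9.33

p² ψ = −ħ² d²ψ/dx²; ⟨p²⟩ = −ħ² ∫ ψ*·ψ'' dx / ∫|ψ|² dx.
Expand each integrand as polynomial × e^(−2ax²) and use ∫x^(2j)·e^(−2ax²) dx = (2j−1)!!/(4a)^j · √(π/(2a)), odd powers → 0; here √(π/(2a)) = 0.71069. Differentiate with the product rule, d/dx e^(−ax²) = −2ax·e^(−ax²).
State is unnormalized: ∫|ψ|² dx = 0.057129, and ∫ψ*·(−ħ² ψ'') dx = 0.53302, so ⟨p²⟩ = 0.53302 / 0.057129.
⟨p²⟩ = 9.3300.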